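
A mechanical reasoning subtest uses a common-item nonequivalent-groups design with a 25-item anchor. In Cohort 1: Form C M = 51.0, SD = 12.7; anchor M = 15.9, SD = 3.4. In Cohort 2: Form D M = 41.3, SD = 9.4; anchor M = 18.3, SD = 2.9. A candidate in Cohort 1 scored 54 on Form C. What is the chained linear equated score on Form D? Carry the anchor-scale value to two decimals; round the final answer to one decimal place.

36.1

Form C → anchor (Cohort 1): v = (3.4/12.7)(54 − 51.0) + 15.9 = 16.70
anchor → Form D (Cohort 2): y = (9.4/2.9)(16.70 − 18.3) + 41.3 = 36.1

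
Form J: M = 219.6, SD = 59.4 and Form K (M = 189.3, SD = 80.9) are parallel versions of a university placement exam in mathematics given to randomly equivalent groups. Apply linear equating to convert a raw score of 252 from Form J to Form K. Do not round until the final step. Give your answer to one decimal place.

233.4

Linear equating: y = (SD_Y/SD_X)(x − M_X) + M_Y
y = (80.9/59.4)(252 − 219.6) + 189.3
y = 1.361953 × 32.4 + 189.3 = 44.1273 + 189.3 = 233.4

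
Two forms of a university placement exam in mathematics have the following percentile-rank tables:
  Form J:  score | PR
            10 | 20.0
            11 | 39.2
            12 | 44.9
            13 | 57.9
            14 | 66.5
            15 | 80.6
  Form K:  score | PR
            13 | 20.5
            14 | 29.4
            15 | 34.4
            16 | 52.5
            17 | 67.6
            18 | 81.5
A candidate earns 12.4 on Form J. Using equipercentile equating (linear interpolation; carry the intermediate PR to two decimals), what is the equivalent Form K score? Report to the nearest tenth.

15.9

PR of 12.4 on Form J: 44.9 + (12.4 − 12)/(13 − 12) × (57.9 − 44.9) = 50.10
On Form K, PR 50.10 falls between score 15 (PR 34.4) and 16 (PR 52.5).
Interpolate: 15 + (50.10 − 34.4)/(52.5 − 34.4) × (16 − 15) = 15.9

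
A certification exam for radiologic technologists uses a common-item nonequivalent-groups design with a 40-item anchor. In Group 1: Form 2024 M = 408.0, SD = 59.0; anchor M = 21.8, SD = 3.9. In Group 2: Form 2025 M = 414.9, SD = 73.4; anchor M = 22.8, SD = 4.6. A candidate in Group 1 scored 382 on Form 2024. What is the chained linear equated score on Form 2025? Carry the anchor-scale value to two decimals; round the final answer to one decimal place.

Form 2024 → anchor (Group 1): v = (3.9/59.0)(382 − 408.0) + 21.8 = 20.08
anchor → Form 2025 (Group 2): y = (73.4/4.6)(20.08 − 22.8) + 414.9 = 371.5

371.5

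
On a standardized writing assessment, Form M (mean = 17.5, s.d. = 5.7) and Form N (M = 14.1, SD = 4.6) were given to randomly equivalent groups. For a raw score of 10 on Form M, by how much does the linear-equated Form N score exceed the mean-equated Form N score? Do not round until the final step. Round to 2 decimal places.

1.45

Mean-equated: 10 + (14.1 − 17.5) = 6.60
Linear-equated: (4.6/5.7)(10 − 17.5) + 14.1 = 8.047
Difference = 8.047 − 6.60 = 1.45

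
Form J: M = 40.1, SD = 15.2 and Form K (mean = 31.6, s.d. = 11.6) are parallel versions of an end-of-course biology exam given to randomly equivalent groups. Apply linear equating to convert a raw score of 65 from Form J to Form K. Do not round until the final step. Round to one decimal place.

50.6

Linear equating: y = (SD_Y/SD_X)(x − M_X) + M_Y
y = (11.6/15.2)(65 − 40.1) + 31.6
y = 0.763158 × 24.9 + 31.6 = 19.0026 + 31.6 = 50.6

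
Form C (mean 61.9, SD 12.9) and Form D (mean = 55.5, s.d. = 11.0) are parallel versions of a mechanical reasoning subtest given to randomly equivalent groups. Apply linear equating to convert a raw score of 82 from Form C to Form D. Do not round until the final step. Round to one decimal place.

72.6

Linear equating: y = (SD_Y/SD_X)(x − M_X) + M_Y
y = (11.0/12.9)(82 − 61.9) + 55.5
y = 0.852713 × 20.1 + 55.5 = 17.1395 + 55.5 = 72.6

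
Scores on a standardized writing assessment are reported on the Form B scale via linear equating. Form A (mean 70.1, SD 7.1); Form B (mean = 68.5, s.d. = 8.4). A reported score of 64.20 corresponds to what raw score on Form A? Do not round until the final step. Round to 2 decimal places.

66.47

Invert y = (SD_Y/SD_X)(x − M_X) + M_Y:
x = (SD_X/SD_Y)(y − M_Y) + M_X = (7.1/8.4)(64.20 − 68.5) + 70.1
x = 0.845238 × -4.300 + 70.1 = 66.47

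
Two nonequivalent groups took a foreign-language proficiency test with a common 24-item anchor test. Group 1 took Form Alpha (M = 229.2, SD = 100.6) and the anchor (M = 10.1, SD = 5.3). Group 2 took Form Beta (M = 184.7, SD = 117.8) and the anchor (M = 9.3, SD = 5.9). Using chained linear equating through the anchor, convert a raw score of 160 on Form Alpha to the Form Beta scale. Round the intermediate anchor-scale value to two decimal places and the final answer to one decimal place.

Form Alpha → anchor (Group 1): v = (5.3/100.6)(160 − 229.2) + 10.1 = 6.45
anchor → Form Beta (Group 2): y = (117.8/5.9)(6.45 − 9.3) + 184.7 = 127.8

127.8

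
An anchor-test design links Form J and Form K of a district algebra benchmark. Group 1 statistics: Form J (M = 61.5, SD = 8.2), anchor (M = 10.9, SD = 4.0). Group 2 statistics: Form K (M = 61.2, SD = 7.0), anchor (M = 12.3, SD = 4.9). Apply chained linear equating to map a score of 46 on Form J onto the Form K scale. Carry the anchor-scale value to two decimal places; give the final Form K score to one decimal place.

Form J → anchor (Group 1): v = (4.0/8.2)(46 − 61.5) + 10.9 = 3.34
anchor → Form K (Group 2): y = (7.0/4.9)(3.34 − 12.3) + 61.2 = 48.4

48.4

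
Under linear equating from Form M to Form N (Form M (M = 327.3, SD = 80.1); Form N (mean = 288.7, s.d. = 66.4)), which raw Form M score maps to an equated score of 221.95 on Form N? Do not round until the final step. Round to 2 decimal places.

246.78

Invert y = (SD_Y/SD_X)(x − M_X) + M_Y:
x = (SD_X/SD_Y)(y − M_Y) + M_X = (80.1/66.4)(221.95 − 288.7) + 327.3
x = 1.206325 × -66.750 + 327.3 = 246.78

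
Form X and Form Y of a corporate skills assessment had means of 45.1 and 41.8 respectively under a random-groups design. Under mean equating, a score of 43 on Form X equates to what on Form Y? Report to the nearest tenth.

39.7

Mean equating: y = x + (M_Y − M_X) = 43 + (41.8 − 45.1) = 39.7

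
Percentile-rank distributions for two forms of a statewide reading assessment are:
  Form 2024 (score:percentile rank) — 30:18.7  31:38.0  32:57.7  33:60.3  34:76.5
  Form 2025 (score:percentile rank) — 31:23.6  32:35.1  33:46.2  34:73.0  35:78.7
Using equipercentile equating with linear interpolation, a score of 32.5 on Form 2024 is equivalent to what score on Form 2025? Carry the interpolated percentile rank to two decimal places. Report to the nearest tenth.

PR of 32.5 on Form 2024: 57.7 + (32.5 − 32)/(33 − 32) × (60.3 − 57.7) = 59.00
On Form 2025, PR 59.00 falls between score 33 (PR 46.2) and 34 (PR 73.0).
Interpolate: 33 + (59.00 − 46.2)/(73.0 − 46.2) × (34 − 33) = 33.5

33.5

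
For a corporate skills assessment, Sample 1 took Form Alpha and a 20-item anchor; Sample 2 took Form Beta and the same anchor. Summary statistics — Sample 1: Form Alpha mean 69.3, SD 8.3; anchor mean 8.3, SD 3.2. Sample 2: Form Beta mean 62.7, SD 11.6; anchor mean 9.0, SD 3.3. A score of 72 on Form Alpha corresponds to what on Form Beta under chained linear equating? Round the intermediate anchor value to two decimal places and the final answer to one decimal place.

63.9

Form Alpha → anchor (Sample 1): v = (3.2/8.3)(72 − 69.3) + 8.3 = 9.34
anchor → Form Beta (Sample 2): y = (11.6/3.3)(9.34 − 9.0) + 62.7 = 63.9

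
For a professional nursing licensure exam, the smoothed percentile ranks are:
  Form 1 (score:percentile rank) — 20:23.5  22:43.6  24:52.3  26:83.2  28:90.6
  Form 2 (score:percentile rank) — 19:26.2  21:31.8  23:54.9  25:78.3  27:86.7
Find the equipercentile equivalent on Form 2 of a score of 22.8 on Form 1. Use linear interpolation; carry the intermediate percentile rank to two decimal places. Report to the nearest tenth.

PR of 22.8 on Form 1: 43.6 + (22.8 − 22)/(24 − 22) × (52.3 − 43.6) = 47.08
On Form 2, PR 47.08 falls between score 21 (PR 31.8) and 23 (PR 54.9).
Interpolate: 21 + (47.08 − 31.8)/(54.9 − 31.8) × (23 − 21) = 22.3

22.3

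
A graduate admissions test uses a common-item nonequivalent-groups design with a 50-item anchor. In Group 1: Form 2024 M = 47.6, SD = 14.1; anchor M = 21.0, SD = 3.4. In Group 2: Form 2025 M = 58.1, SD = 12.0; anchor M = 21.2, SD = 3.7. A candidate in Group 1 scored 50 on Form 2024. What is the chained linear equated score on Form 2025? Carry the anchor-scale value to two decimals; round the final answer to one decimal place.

59.3

Form 2024 → anchor (Group 1): v = (3.4/14.1)(50 − 47.6) + 21.0 = 21.58
anchor → Form 2025 (Group 2): y = (12.0/3.7)(21.58 − 21.2) + 58.1 = 59.3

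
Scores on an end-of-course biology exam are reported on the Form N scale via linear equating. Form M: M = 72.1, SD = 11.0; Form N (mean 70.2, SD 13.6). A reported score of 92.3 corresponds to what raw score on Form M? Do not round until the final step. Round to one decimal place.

Invert y = (SD_Y/SD_X)(x − M_X) + M_Y:
x = (SD_X/SD_Y)(y − M_Y) + M_X = (11.0/13.6)(92.3 − 70.2) + 72.1
x = 0.808824 × 22.100 + 72.1 = 90.0

90.0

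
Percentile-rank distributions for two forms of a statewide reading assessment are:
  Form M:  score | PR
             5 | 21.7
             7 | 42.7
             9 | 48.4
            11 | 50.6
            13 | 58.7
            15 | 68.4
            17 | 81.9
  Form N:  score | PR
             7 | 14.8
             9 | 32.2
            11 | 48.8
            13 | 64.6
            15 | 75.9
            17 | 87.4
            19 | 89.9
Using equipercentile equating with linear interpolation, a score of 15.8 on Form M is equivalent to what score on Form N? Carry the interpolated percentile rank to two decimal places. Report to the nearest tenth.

PR of 15.8 on Form M: 68.4 + (15.8 − 15)/(17 − 15) × (81.9 − 68.4) = 73.80
On Form N, PR 73.80 falls between score 13 (PR 64.6) and 15 (PR 75.9).
Interpolate: 13 + (73.80 − 64.6)/(75.9 − 64.6) × (15 − 13) = 14.6

14.6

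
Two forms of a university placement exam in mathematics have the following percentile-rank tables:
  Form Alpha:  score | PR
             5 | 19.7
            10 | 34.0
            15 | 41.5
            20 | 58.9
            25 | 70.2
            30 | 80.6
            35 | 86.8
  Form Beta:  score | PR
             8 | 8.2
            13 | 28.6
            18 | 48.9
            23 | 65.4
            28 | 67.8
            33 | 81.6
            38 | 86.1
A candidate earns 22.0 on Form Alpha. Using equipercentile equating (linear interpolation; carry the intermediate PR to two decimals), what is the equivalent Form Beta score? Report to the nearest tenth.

PR of 22.0 on Form Alpha: 58.9 + (22.0 − 20)/(25 − 20) × (70.2 − 58.9) = 63.42
On Form Beta, PR 63.42 falls between score 18 (PR 48.9) and 23 (PR 65.4).
Interpolate: 18 + (63.42 − 48.9)/(65.4 − 48.9) × (23 − 18) = 22.4

22.4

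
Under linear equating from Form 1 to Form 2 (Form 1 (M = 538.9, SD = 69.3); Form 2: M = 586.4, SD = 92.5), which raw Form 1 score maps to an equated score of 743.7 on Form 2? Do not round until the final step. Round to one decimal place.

656.7

Invert y = (SD_Y/SD_X)(x − M_X) + M_Y:
x = (SD_X/SD_Y)(y − M_Y) + M_X = (69.3/92.5)(743.7 − 586.4) + 538.9
x = 0.749189 × 157.300 + 538.9 = 656.7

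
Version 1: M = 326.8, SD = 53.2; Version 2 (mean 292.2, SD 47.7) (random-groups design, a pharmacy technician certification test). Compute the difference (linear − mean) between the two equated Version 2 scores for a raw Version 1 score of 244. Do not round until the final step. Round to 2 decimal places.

8.56

Mean-equated: 244 + (292.2 − 326.8) = 209.40
Linear-equated: (47.7/53.2)(244 − 326.8) + 292.2 = 217.960
Difference = 217.960 − 209.40 = 8.56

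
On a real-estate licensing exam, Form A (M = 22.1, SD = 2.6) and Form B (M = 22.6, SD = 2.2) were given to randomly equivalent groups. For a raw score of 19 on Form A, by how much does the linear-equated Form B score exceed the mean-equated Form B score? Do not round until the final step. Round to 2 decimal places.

0.48

Mean-equated: 19 + (22.6 − 22.1) = 19.50
Linear-equated: (2.2/2.6)(19 − 22.1) + 22.6 = 19.977
Difference = 19.977 − 19.50 = 0.48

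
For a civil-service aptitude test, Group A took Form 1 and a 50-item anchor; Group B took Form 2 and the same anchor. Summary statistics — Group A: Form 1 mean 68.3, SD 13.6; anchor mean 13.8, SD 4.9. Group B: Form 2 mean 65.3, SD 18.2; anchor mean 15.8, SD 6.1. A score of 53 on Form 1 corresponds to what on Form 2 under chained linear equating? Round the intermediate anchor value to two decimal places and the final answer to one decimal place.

Form 1 → anchor (Group A): v = (4.9/13.6)(53 − 68.3) + 13.8 = 8.29
anchor → Form 2 (Group B): y = (18.2/6.1)(8.29 − 15.8) + 65.3 = 42.9

42.9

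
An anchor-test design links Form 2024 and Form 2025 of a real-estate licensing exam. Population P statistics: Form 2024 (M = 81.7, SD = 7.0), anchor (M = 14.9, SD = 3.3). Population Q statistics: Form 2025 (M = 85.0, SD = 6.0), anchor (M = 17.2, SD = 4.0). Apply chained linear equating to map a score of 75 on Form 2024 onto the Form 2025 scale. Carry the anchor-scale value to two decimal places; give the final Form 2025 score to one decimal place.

Form 2024 → anchor (Population P): v = (3.3/7.0)(75 − 81.7) + 14.9 = 11.74
anchor → Form 2025 (Population Q): y = (6.0/4.0)(11.74 − 17.2) + 85.0 = 76.8

76.8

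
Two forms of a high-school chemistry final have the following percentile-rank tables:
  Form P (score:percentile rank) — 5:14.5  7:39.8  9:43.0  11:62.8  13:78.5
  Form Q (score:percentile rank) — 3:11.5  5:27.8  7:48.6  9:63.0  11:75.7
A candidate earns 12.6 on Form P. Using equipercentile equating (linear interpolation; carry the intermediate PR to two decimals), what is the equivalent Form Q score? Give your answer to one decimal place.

PR of 12.6 on Form P: 62.8 + (12.6 − 11)/(13 − 11) × (78.5 − 62.8) = 75.36
On Form Q, PR 75.36 falls between score 9 (PR 63.0) and 11 (PR 75.7).
Interpolate: 9 + (75.36 − 63.0)/(75.7 − 63.0) × (11 − 9) = 10.9

10.9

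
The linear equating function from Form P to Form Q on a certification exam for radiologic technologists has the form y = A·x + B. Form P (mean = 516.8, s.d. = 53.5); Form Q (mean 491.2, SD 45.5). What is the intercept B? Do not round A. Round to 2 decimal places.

51.68

A = SD_Y / SD_X = 45.5 / 53.5 = 0.850467
B = M_Y − A·M_X = 491.2 − 0.850467 × 516.8 = 51.68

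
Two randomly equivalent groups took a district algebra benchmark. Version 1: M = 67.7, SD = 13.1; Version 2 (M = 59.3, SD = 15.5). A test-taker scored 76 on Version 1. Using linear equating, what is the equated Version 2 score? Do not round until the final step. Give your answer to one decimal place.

Linear equating: y = (SD_Y/SD_X)(x − M_X) + M_Y
y = (15.5/13.1)(76 − 67.7) + 59.3
y = 1.183206 × 8.3 + 59.3 = 9.8206 + 59.3 = 69.1

69.1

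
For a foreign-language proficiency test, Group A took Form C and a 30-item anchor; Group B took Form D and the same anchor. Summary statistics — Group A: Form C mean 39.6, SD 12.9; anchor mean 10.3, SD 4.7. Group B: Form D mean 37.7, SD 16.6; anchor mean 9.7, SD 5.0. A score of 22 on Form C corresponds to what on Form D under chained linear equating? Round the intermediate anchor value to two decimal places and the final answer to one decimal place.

Form C → anchor (Group A): v = (4.7/12.9)(22 − 39.6) + 10.3 = 3.89
anchor → Form D (Group B): y = (16.6/5.0)(3.89 − 9.7) + 37.7 = 18.4

18.4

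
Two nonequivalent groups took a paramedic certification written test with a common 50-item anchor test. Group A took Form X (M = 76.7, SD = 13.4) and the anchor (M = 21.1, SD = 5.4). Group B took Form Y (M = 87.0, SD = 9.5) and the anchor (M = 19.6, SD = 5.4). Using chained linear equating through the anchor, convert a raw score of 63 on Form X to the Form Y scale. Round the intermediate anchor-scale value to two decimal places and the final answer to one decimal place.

79.9

Form X → anchor (Group A): v = (5.4/13.4)(63 − 76.7) + 21.1 = 15.58
anchor → Form Y (Group B): y = (9.5/5.4)(15.58 − 19.6) + 87.0 = 79.9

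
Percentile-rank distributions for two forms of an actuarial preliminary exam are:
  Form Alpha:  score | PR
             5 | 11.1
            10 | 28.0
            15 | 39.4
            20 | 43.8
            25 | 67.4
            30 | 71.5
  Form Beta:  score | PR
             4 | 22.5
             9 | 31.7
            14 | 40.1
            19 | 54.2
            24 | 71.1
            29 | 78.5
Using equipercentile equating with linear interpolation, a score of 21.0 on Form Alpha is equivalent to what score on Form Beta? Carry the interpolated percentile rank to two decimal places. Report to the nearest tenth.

17.0

PR of 21.0 on Form Alpha: 43.8 + (21.0 − 20)/(25 − 20) × (67.4 − 43.8) = 48.52
On Form Beta, PR 48.52 falls between score 14 (PR 40.1) and 19 (PR 54.2).
Interpolate: 14 + (48.52 − 40.1)/(54.2 − 40.1) × (19 − 14) = 17.0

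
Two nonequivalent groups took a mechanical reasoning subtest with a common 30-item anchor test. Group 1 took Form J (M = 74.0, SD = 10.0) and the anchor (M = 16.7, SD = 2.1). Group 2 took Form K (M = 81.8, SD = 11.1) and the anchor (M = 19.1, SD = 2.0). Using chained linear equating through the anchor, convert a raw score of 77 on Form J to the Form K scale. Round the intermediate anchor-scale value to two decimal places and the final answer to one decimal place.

Form J → anchor (Group 1): v = (2.1/10.0)(77 − 74.0) + 16.7 = 17.33
anchor → Form K (Group 2): y = (11.1/2.0)(17.33 − 19.1) + 81.8 = 72.0

72.0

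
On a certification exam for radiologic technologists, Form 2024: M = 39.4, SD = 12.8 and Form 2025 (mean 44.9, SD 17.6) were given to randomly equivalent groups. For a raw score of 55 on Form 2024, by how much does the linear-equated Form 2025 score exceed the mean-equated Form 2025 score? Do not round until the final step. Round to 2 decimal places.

Mean-equated: 55 + (44.9 − 39.4) = 60.50
Linear-equated: (17.6/12.8)(55 − 39.4) + 44.9 = 66.350
Difference = 66.350 − 60.50 = 5.85

5.85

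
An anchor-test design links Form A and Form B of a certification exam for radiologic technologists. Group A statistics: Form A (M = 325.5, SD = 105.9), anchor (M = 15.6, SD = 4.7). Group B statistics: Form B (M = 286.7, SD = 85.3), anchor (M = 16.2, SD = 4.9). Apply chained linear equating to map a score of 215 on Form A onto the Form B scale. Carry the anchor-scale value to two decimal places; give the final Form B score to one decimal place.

191.0

Form A → anchor (Group A): v = (4.7/105.9)(215 − 325.5) + 15.6 = 10.70
anchor → Form B (Group B): y = (85.3/4.9)(10.70 − 16.2) + 286.7 = 191.0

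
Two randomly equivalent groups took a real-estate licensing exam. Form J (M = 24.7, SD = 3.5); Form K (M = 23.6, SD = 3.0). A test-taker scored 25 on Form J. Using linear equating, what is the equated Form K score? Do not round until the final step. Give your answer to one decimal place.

23.9

Linear equating: y = (SD_Y/SD_X)(x − M_X) + M_Y
y = (3.0/3.5)(25 − 24.7) + 23.6
y = 0.857143 × 0.3 + 23.6 = 0.2571 + 23.6 = 23.9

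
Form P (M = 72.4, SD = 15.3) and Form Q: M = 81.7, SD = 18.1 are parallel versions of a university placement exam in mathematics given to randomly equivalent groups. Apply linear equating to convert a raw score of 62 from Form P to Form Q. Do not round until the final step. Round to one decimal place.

Linear equating: y = (SD_Y/SD_X)(x − M_X) + M_Y
y = (18.1/15.3)(62 − 72.4) + 81.7
y = 1.183007 × -10.4 + 81.7 = -12.3033 + 81.7 = 69.4

69.4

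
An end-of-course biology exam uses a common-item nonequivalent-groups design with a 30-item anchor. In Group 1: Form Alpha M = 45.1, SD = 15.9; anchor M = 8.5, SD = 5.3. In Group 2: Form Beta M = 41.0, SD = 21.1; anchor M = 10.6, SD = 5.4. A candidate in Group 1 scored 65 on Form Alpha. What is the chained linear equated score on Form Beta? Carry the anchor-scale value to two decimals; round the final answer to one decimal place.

Form Alpha → anchor (Group 1): v = (5.3/15.9)(65 − 45.1) + 8.5 = 15.13
anchor → Form Beta (Group 2): y = (21.1/5.4)(15.13 − 10.6) + 41.0 = 58.7

58.7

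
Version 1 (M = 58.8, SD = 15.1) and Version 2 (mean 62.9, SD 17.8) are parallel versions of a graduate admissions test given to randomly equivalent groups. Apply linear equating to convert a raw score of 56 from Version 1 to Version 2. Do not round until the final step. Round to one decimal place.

Linear equating: y = (SD_Y/SD_X)(x − M_X) + M_Y
y = (17.8/15.1)(56 − 58.8) + 62.9
y = 1.178808 × -2.8 + 62.9 = -3.3007 + 62.9 = 59.6

59.6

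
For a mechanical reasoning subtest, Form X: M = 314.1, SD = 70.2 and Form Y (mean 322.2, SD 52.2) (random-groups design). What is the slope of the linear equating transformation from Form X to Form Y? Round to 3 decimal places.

0.744

A = SD_Y / SD_X = 52.2 / 70.2 = 0.744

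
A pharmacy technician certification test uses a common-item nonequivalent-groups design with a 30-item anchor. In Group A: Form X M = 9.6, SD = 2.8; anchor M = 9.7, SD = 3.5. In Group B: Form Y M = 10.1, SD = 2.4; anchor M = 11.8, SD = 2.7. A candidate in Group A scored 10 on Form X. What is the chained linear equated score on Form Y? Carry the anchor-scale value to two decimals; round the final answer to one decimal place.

Form X → anchor (Group A): v = (3.5/2.8)(10 − 9.6) + 9.7 = 10.20
anchor → Form Y (Group B): y = (2.4/2.7)(10.20 − 11.8) + 10.1 = 8.7

8.7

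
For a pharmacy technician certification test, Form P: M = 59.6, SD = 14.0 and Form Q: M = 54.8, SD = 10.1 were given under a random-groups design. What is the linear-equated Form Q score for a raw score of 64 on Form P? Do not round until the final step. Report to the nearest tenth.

Linear equating: y = (SD_Y/SD_X)(x − M_X) + M_Y
y = (10.1/14.0)(64 − 59.6) + 54.8
y = 0.721429 × 4.4 + 54.8 = 3.1743 + 54.8 = 58.0

58.0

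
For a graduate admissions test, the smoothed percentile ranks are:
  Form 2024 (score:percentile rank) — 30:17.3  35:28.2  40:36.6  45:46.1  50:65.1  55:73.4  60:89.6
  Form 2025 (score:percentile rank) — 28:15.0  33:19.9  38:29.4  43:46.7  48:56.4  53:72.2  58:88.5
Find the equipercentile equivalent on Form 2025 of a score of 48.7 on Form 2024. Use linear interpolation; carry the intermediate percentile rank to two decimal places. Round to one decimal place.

PR of 48.7 on Form 2024: 46.1 + (48.7 − 45)/(50 − 45) × (65.1 − 46.1) = 60.16
On Form 2025, PR 60.16 falls between score 48 (PR 56.4) and 53 (PR 72.2).
Interpolate: 48 + (60.16 − 56.4)/(72.2 − 56.4) × (53 − 48) = 49.2

49.2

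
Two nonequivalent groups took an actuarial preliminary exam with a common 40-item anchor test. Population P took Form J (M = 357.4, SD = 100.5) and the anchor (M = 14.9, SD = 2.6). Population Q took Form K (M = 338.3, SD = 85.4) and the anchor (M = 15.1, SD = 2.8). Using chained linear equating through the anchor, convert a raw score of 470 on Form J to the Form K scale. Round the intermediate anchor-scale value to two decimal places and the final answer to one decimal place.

Form J → anchor (Population P): v = (2.6/100.5)(470 − 357.4) + 14.9 = 17.81
anchor → Form K (Population Q): y = (85.4/2.8)(17.81 − 15.1) + 338.3 = 421.0

421.0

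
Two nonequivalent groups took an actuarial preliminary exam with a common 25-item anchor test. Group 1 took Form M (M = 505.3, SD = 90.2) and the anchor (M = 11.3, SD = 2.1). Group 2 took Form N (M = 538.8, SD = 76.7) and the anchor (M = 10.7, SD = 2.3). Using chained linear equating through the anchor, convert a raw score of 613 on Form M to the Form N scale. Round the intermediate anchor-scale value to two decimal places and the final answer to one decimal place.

642.5

Form M → anchor (Group 1): v = (2.1/90.2)(613 − 505.3) + 11.3 = 13.81
anchor → Form N (Group 2): y = (76.7/2.3)(13.81 − 10.7) + 538.8 = 642.5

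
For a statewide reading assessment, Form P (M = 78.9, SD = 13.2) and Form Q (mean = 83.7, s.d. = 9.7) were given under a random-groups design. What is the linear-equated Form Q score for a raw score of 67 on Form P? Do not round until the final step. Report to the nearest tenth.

Linear equating: y = (SD_Y/SD_X)(x − M_X) + M_Y
y = (9.7/13.2)(67 − 78.9) + 83.7
y = 0.734848 × -11.9 + 83.7 = -8.7447 + 83.7 = 75.0

75.0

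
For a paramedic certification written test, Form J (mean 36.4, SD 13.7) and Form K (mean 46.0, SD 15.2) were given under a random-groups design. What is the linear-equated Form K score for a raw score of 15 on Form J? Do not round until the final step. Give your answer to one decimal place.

22.3

Linear equating: y = (SD_Y/SD_X)(x − M_X) + M_Y
y = (15.2/13.7)(15 − 36.4) + 46.0
y = 1.109489 × -21.4 + 46.0 = -23.7431 + 46.0 = 22.3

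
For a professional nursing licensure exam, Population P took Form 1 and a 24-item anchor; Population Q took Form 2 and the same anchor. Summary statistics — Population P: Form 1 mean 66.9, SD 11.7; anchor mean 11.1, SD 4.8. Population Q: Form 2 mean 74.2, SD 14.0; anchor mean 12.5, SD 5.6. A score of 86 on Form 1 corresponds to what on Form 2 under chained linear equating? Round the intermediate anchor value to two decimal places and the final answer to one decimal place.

90.3

Form 1 → anchor (Population P): v = (4.8/11.7)(86 − 66.9) + 11.1 = 18.94
anchor → Form 2 (Population Q): y = (14.0/5.6)(18.94 − 12.5) + 74.2 = 90.3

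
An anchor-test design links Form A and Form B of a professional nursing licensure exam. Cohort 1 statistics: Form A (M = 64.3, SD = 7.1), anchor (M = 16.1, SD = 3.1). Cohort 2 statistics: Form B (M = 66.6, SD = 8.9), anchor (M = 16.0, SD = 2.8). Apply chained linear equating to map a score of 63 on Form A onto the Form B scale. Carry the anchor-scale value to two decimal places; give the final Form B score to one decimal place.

65.1

Form A → anchor (Cohort 1): v = (3.1/7.1)(63 − 64.3) + 16.1 = 15.53
anchor → Form B (Cohort 2): y = (8.9/2.8)(15.53 − 16.0) + 66.6 = 65.1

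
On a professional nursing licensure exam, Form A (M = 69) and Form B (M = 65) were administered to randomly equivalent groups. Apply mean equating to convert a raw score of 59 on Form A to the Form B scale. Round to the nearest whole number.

Mean equating: y = x + (M_Y − M_X) = 59 + (65 − 69) = 55

55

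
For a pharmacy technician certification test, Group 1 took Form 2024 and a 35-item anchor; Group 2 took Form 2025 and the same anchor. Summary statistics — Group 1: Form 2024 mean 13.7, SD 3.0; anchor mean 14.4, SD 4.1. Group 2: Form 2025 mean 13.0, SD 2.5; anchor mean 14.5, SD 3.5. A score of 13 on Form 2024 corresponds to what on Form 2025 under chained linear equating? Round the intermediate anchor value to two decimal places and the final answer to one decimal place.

12.2

Form 2024 → anchor (Group 1): v = (4.1/3.0)(13 − 13.7) + 14.4 = 13.44
anchor → Form 2025 (Group 2): y = (2.5/3.5)(13.44 − 14.5) + 13.0 = 12.2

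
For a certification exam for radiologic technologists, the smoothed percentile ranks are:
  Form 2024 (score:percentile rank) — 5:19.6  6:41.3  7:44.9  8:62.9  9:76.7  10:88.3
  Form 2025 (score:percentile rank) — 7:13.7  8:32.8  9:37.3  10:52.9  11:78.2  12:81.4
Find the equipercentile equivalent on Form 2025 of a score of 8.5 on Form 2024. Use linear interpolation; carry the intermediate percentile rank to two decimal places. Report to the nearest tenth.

10.7

PR of 8.5 on Form 2024: 62.9 + (8.5 − 8)/(9 − 8) × (76.7 − 62.9) = 69.80
On Form 2025, PR 69.80 falls between score 10 (PR 52.9) and 11 (PR 78.2).
Interpolate: 10 + (69.80 − 52.9)/(78.2 − 52.9) × (11 − 10) = 10.7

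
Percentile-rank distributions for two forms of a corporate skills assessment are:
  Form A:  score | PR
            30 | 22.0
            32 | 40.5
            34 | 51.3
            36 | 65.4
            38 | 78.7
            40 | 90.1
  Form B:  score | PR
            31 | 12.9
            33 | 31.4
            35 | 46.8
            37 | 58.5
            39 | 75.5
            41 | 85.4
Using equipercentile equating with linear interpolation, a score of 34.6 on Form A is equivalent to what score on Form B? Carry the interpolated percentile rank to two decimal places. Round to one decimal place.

PR of 34.6 on Form A: 51.3 + (34.6 − 34)/(36 − 34) × (65.4 − 51.3) = 55.53
On Form B, PR 55.53 falls between score 35 (PR 46.8) and 37 (PR 58.5).
Interpolate: 35 + (55.53 − 46.8)/(58.5 − 46.8) × (37 − 35) = 36.5

36.5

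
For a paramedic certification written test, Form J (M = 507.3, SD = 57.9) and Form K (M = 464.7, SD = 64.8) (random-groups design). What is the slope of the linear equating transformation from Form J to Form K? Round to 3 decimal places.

A = SD_Y / SD_X = 64.8 / 57.9 = 1.119

1.119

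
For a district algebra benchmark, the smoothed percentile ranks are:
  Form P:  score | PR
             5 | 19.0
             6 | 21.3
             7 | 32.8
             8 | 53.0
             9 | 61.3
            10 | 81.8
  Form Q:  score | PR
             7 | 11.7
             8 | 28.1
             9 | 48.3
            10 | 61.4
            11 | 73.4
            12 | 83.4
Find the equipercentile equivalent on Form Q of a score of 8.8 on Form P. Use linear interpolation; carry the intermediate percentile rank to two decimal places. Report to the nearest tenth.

PR of 8.8 on Form P: 53.0 + (8.8 − 8)/(9 − 8) × (61.3 − 53.0) = 59.64
On Form Q, PR 59.64 falls between score 9 (PR 48.3) and 10 (PR 61.4).
Interpolate: 9 + (59.64 − 48.3)/(61.4 − 48.3) × (10 − 9) = 9.9

9.9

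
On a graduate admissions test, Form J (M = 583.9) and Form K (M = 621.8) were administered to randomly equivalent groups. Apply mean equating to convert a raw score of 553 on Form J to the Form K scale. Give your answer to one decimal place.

Mean equating: y = x + (M_Y − M_X) = 553 + (621.8 − 583.9) = 590.9

590.9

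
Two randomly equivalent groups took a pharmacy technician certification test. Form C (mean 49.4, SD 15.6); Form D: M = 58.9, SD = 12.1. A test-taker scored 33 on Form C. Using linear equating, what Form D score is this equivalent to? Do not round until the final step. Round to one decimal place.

Linear equating: y = (SD_Y/SD_X)(x − M_X) + M_Y
y = (12.1/15.6)(33 − 49.4) + 58.9
y = 0.775641 × -16.4 + 58.9 = -12.7205 + 58.9 = 46.2

46.2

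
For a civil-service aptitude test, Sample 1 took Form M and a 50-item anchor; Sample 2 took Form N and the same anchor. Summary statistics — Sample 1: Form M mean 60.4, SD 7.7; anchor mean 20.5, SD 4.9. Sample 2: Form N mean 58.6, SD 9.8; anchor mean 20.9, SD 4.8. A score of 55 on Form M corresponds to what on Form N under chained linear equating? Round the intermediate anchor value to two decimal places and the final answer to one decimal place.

Form M → anchor (Sample 1): v = (4.9/7.7)(55 − 60.4) + 20.5 = 17.06
anchor → Form N (Sample 2): y = (9.8/4.8)(17.06 − 20.9) + 58.6 = 50.8

50.8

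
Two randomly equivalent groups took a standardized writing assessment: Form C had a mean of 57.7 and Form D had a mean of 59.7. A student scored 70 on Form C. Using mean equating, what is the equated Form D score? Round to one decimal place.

72.0

Mean equating: y = x + (M_Y − M_X) = 70 + (59.7 − 57.7) = 72.0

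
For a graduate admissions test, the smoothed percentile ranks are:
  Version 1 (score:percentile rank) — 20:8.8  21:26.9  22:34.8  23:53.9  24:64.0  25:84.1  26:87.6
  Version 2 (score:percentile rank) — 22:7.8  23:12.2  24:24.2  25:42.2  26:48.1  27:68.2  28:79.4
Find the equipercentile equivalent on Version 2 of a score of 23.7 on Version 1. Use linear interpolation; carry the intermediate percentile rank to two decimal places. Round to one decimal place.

26.6

PR of 23.7 on Version 1: 53.9 + (23.7 − 23)/(24 − 23) × (64.0 − 53.9) = 60.97
On Version 2, PR 60.97 falls between score 26 (PR 48.1) and 27 (PR 68.2).
Interpolate: 26 + (60.97 − 48.1)/(68.2 − 48.1) × (27 − 26) = 26.6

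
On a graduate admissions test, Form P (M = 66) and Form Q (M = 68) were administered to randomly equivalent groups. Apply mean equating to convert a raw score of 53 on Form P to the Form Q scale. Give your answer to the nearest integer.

55

Mean equating: y = x + (M_Y − M_X) = 53 + (68 − 66) = 55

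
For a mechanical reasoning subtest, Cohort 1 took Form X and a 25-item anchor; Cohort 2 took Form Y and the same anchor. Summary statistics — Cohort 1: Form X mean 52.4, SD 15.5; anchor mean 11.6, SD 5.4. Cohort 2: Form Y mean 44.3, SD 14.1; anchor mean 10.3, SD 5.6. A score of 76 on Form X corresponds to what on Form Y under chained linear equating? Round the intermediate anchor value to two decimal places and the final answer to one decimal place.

Form X → anchor (Cohort 1): v = (5.4/15.5)(76 − 52.4) + 11.6 = 19.82
anchor → Form Y (Cohort 2): y = (14.1/5.6)(19.82 − 10.3) + 44.3 = 68.3

68.3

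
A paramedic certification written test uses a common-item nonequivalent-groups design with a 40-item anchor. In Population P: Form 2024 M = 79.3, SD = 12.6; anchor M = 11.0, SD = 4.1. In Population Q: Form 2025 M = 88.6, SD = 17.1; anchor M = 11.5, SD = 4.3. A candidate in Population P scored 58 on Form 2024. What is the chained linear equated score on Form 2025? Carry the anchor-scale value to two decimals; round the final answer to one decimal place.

59.1

Form 2024 → anchor (Population P): v = (4.1/12.6)(58 − 79.3) + 11.0 = 4.07
anchor → Form 2025 (Population Q): y = (17.1/4.3)(4.07 − 11.5) + 88.6 = 59.1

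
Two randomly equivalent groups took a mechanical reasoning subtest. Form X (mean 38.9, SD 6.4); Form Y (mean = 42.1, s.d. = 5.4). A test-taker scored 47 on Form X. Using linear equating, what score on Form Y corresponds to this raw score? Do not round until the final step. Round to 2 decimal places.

48.93

Linear equating: y = (SD_Y/SD_X)(x − M_X) + M_Y
y = (5.4/6.4)(47 − 38.9) + 42.1
y = 0.843750 × 8.1 + 42.1 = 6.8344 + 42.1 = 48.93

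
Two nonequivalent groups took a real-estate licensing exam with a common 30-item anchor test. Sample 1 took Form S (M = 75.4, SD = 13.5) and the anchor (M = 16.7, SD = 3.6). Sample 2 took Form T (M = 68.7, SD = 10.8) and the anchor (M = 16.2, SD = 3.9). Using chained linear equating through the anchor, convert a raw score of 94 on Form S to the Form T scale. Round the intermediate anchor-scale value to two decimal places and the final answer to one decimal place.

Form S → anchor (Sample 1): v = (3.6/13.5)(94 − 75.4) + 16.7 = 21.66
anchor → Form T (Sample 2): y = (10.8/3.9)(21.66 − 16.2) + 68.7 = 83.8

83.8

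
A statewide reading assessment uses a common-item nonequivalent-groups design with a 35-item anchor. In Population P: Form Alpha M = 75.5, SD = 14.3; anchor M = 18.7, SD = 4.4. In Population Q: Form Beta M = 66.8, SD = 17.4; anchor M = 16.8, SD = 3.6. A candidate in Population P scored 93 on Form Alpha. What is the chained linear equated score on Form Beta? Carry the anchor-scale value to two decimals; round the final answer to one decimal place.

102.0

Form Alpha → anchor (Population P): v = (4.4/14.3)(93 − 75.5) + 18.7 = 24.08
anchor → Form Beta (Population Q): y = (17.4/3.6)(24.08 − 16.8) + 66.8 = 102.0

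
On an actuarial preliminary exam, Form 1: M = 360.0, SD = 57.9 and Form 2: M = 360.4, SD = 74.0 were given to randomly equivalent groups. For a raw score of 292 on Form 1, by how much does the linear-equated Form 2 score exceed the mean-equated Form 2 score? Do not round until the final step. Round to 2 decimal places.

-18.91

Mean-equated: 292 + (360.4 − 360.0) = 292.40
Linear-equated: (74.0/57.9)(292 − 360.0) + 360.4 = 273.492
Difference = 273.492 − 292.40 = -18.91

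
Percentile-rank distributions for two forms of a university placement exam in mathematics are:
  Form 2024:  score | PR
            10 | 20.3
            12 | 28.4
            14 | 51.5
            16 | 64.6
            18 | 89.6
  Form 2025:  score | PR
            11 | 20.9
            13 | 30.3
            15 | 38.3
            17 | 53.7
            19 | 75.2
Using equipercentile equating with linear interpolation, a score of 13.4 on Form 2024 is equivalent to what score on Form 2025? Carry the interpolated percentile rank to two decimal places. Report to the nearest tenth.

PR of 13.4 on Form 2024: 28.4 + (13.4 − 12)/(14 − 12) × (51.5 − 28.4) = 44.57
On Form 2025, PR 44.57 falls between score 15 (PR 38.3) and 17 (PR 53.7).
Interpolate: 15 + (44.57 − 38.3)/(53.7 − 38.3) × (17 − 15) = 15.8

15.8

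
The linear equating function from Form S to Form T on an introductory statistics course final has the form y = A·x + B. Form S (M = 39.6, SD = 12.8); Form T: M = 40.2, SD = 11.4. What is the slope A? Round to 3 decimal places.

0.891

A = SD_Y / SD_X = 11.4 / 12.8 = 0.891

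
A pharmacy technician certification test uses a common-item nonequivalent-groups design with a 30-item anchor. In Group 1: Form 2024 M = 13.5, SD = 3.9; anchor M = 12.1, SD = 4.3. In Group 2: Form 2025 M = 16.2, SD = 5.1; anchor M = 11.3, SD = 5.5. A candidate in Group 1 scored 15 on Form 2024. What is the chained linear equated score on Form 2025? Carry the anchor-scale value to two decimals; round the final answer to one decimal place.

Form 2024 → anchor (Group 1): v = (4.3/3.9)(15 − 13.5) + 12.1 = 13.75
anchor → Form 2025 (Group 2): y = (5.1/5.5)(13.75 − 11.3) + 16.2 = 18.5

18.5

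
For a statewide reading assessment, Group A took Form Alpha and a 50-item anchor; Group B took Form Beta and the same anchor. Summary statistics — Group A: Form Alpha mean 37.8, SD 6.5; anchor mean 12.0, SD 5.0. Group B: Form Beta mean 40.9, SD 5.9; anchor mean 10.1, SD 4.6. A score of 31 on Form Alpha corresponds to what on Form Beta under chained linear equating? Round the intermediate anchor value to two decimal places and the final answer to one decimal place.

Form Alpha → anchor (Group A): v = (5.0/6.5)(31 − 37.8) + 12.0 = 6.77
anchor → Form Beta (Group B): y = (5.9/4.6)(6.77 − 10.1) + 40.9 = 36.6

36.6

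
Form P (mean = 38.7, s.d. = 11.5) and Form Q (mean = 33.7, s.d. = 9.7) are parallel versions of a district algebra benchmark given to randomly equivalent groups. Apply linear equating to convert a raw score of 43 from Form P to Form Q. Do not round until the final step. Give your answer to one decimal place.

Linear equating: y = (SD_Y/SD_X)(x − M_X) + M_Y
y = (9.7/11.5)(43 − 38.7) + 33.7
y = 0.843478 × 4.3 + 33.7 = 3.6270 + 33.7 = 37.3

37.3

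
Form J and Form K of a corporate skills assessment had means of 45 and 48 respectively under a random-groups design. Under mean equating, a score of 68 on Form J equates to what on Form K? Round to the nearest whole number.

71

Mean equating: y = x + (M_Y − M_X) = 68 + (48 − 45) = 71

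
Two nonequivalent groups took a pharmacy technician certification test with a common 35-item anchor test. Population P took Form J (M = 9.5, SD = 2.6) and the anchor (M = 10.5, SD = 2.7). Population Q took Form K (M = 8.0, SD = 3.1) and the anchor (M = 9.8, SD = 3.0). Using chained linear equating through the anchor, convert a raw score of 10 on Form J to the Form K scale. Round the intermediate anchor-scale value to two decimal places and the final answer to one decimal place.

Form J → anchor (Population P): v = (2.7/2.6)(10 − 9.5) + 10.5 = 11.02
anchor → Form K (Population Q): y = (3.1/3.0)(11.02 − 9.8) + 8.0 = 9.3

9.3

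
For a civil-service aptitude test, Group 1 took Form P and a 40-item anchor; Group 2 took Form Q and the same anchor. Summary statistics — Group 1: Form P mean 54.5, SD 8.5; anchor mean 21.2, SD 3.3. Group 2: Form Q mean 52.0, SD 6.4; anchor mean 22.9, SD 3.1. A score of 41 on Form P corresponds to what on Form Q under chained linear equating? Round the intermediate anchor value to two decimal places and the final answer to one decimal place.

37.7

Form P → anchor (Group 1): v = (3.3/8.5)(41 − 54.5) + 21.2 = 15.96
anchor → Form Q (Group 2): y = (6.4/3.1)(15.96 − 22.9) + 52.0 = 37.7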